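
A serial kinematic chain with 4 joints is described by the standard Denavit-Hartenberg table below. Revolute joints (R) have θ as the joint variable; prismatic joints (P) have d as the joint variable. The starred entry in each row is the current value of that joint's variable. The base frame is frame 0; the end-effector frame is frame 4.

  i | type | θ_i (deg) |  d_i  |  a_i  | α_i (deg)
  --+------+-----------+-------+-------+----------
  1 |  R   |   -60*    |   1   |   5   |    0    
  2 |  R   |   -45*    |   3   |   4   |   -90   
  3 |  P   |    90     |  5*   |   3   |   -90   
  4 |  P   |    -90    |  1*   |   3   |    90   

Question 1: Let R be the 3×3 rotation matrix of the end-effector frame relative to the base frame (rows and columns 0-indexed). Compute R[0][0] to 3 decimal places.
End-effector x-axis (col 0 of R) = (0.9659,-0.2588,0.0000)
R[0][0] = 0.9659

0.966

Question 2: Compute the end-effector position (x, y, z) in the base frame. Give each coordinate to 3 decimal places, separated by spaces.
9.451 -9.298 1.000

after link 1: o_1 = (2.5000, -4.3301, 1.0000)
after link 2: o_2 = (1.4647, -8.1938, 4.0000)
after link 3: o_3 = (6.2944, -9.4879, 1.0000)
after link 4: o_4 = (9.4509, -9.2985, 1.0000)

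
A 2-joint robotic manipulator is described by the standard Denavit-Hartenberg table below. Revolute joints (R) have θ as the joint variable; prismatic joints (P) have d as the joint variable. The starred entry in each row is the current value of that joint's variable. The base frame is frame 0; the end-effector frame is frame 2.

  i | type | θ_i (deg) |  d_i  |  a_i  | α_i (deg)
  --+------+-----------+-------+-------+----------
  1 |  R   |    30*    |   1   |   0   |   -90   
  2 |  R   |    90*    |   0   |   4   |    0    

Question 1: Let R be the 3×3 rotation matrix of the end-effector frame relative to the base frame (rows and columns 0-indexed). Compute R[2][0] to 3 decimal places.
-1.000

End-effector x-axis (col 0 of R) = (0.0000,0.0000,-1.0000)
R[2][0] = -1.0000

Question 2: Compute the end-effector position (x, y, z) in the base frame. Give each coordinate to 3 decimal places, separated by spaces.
after link 1: o_1 = (0.0000, 0.0000, 1.0000)
after link 2: o_2 = (0.0000, 0.0000, -3.0000)

0.000 0.000 -3.000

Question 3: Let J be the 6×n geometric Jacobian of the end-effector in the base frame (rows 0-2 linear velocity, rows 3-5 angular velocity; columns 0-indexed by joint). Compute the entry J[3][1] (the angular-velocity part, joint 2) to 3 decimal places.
-0.500

axis z_1 = (-0.5000,0.8660,0.0000); lever o_n−o_1 = (0.0000,0.0000,-4.0000)
cross product → J_v[:, 1] = (-3.4641,-2.0000,-0.0000)
J_ω[:, 1] = z_1
entry J[3][1] = -0.5000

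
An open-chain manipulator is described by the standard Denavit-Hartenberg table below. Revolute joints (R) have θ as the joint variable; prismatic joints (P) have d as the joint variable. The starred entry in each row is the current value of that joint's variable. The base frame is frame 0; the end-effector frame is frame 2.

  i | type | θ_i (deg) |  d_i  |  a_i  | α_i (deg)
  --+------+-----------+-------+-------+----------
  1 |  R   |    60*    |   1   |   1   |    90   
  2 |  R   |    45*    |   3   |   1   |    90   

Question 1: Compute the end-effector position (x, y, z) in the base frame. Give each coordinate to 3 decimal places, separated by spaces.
3.452 -0.022 1.707

after link 1: o_1 = (0.5000, 0.8660, 1.0000)
after link 2: o_2 = (3.4516, -0.0216, 1.7071)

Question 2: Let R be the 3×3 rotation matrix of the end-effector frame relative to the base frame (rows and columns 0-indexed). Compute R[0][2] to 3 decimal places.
End-effector z-axis (col 2 of R) = (0.3536,0.6124,-0.7071)
R[0][2] = 0.3536

0.354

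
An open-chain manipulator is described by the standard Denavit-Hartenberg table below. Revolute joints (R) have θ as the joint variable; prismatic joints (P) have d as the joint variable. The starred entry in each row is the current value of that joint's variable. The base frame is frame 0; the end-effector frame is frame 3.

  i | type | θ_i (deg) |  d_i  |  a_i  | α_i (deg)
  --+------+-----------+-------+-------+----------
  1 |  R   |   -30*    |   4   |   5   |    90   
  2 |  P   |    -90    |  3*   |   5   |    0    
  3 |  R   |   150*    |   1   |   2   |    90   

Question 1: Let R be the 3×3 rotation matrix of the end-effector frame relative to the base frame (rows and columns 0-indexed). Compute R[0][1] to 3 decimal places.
-0.500

End-effector y-axis (col 1 of R) = (-0.5000,-0.8660,0.0000)
R[0][1] = -0.5000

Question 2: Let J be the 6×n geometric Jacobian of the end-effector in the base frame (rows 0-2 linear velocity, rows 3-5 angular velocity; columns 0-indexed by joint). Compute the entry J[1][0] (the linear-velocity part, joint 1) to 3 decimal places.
3.196

axis z_0 = ẑ; lever o_n−o_0 = (3.1962,-6.4641,0.7321)
cross product → J_v[:, 0] = (6.4641,3.1962,-0.0000)
J_ω[:, 0] = z_0
entry J[1][0] = 3.1962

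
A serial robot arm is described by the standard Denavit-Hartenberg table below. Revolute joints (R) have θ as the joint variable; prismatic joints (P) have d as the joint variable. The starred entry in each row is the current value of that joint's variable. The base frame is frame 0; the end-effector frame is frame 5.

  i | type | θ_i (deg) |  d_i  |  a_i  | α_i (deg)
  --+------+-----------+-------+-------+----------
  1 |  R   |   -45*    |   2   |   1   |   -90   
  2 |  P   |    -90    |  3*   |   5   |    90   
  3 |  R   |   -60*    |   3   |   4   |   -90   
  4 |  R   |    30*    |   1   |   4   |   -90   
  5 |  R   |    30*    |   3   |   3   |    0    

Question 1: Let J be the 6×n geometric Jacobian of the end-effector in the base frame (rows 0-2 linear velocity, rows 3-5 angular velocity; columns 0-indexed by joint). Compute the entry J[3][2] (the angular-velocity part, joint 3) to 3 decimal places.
axis z_2 = (-0.7071,0.7071,0.0000); lever o_n−o_2 = (-3.1583,-7.2554,3.6740)
cross product → J_v[:, 2] = (2.5979,2.5979,7.3636)
J_ω[:, 2] = z_2
entry J[3][2] = -0.7071

-0.707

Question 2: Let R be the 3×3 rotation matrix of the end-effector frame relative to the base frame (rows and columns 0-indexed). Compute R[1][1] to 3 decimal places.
End-effector y-axis (col 1 of R) = (-0.2178,0.1358,-0.9665)
R[1][1] = 0.1358

0.136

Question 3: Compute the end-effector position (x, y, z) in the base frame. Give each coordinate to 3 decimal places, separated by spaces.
after link 1: o_1 = (0.7071, -0.7071, 2.0000)
after link 2: o_2 = (2.8284, 1.4142, 7.0000)
after link 3: o_3 = (-1.7424, 1.0860, 9.0000)
after link 4: o_4 = (-2.0959, -2.0959, 11.5981)
after link 5: o_5 = (-0.3299, -5.8412, 10.6740)

-0.330 -5.841 10.674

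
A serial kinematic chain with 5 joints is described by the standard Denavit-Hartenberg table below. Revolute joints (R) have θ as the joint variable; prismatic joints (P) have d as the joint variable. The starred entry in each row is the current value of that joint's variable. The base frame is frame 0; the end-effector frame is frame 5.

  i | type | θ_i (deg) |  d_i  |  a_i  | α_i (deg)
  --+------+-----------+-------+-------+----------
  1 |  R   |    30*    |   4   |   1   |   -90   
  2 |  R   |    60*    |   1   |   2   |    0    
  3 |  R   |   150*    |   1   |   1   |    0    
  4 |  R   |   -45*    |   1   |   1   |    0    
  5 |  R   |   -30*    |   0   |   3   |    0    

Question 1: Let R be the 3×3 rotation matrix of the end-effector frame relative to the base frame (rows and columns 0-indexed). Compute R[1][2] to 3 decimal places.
0.866

End-effector z-axis (col 2 of R) = (-0.5000,0.8660,0.0000)
R[1][2] = 0.8660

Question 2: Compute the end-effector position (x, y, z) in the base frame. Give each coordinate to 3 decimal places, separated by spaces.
after link 1: o_1 = (0.8660, 0.5000, 4.0000)
after link 2: o_2 = (1.2321, 1.8660, 2.2679)
after link 3: o_3 = (-0.0179, 2.2990, 2.7679)
after link 4: o_4 = (-1.3545, 2.6821, 2.5091)
after link 5: o_5 = (-3.1916, 1.6214, 0.3878)

-3.192 1.621 0.388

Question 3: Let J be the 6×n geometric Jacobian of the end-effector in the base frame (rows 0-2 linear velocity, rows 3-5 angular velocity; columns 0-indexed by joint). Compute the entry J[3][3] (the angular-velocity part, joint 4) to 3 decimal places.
axis z_3 = (-0.5000,0.8660,0.0000); lever o_n−o_3 = (-3.1736,-0.6776,-2.3801)
cross product → J_v[:, 3] = (-2.0613,-1.1901,3.0872)
J_ω[:, 3] = z_3
entry J[3][3] = -0.5000

-0.500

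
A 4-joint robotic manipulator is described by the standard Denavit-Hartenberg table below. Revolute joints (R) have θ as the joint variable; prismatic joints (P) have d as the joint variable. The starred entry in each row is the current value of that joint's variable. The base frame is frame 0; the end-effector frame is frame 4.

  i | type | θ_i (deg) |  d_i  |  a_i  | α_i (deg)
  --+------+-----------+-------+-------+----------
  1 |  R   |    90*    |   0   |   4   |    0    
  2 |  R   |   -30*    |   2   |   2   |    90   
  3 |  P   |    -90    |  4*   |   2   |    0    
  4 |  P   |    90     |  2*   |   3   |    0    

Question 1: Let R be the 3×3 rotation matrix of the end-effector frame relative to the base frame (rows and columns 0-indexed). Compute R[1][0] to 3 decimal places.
0.866

End-effector x-axis (col 0 of R) = (0.5000,0.8660,0.0000)
R[1][0] = 0.8660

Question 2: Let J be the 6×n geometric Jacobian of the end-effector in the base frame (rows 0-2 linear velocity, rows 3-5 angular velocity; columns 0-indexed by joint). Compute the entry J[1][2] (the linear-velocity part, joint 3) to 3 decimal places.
prismatic axis z_2 = (0.8660,-0.5000,0.0000)
J_v[:, 2] = z_2; J_ω[:, 2] = (0,0,0)
entry J[1][2] = -0.5000

-0.500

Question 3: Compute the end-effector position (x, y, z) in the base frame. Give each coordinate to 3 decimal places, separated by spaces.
7.696 5.330 0.000

after link 1: o_1 = (0.0000, 4.0000, 0.0000)
after link 2: o_2 = (1.0000, 5.7321, 2.0000)
after link 3: o_3 = (4.4641, 3.7321, 0.0000)
after link 4: o_4 = (7.6962, 5.3301, 0.0000)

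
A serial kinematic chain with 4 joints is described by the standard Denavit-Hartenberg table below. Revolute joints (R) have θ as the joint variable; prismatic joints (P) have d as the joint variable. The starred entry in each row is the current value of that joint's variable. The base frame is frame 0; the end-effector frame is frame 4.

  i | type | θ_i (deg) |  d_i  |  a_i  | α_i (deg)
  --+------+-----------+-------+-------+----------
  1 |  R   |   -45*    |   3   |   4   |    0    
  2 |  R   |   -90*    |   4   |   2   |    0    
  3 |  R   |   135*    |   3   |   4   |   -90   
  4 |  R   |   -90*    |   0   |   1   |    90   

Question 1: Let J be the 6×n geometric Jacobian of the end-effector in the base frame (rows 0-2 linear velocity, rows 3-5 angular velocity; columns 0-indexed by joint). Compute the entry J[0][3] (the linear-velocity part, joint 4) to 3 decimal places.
1.000

axis z_3 = (0.0000,1.0000,0.0000); lever o_n−o_3 = (0.0000,0.0000,1.0000)
cross product → J_v[:, 3] = (1.0000,0.0000,0.0000)
J_ω[:, 3] = z_3
entry J[0][3] = 1.0000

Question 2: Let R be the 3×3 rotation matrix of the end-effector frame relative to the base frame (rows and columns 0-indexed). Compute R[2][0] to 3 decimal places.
1.000

End-effector x-axis (col 0 of R) = (0.0000,-0.0000,1.0000)
R[2][0] = 1.0000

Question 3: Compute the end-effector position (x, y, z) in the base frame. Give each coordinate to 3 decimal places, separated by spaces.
after link 1: o_1 = (2.8284, -2.8284, 3.0000)
after link 2: o_2 = (1.4142, -4.2426, 7.0000)
after link 3: o_3 = (5.4142, -4.2426, 10.0000)
after link 4: o_4 = (5.4142, -4.2426, 11.0000)

5.414 -4.243 11.000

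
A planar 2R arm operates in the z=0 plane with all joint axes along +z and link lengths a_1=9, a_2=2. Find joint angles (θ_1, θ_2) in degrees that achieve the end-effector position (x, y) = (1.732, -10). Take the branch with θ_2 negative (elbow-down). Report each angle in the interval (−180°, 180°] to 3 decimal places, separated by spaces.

-70.347 -60.000

cos θ_2 = (102.9998−9²−2²)/(2·9·2) = 0.5000; θ_2 = -60.0003° (elbow-down)
β = atan2(-10.0000,1.7320) = -80.1739°; ψ = atan2(-1.7321,10.0000) = -9.8265°
θ_1 = β − ψ = -70.3474°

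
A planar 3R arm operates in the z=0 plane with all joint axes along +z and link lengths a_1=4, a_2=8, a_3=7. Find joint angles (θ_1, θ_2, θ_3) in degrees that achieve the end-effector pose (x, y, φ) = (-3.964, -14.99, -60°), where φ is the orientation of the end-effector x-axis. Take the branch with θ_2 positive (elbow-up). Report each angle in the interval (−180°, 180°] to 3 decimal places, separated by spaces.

wrist centre = target − a_3·(cos φ, sin φ) = (-7.4640, -8.9278)
cos θ_2 = (135.4173−4²−8²)/(2·4·8) = 0.8659; θ_2 = 30.0149° (elbow-up)
β = atan2(-8.9278,-7.4640) = -129.8969°; ψ = atan2(4.0018,10.9272) = 20.1140°
θ_1 = β − ψ = -150.0109°
θ_3 = φ − θ_1 − θ_2 = 59.9960° (wrapped to (-180°,180°])

-150.011 30.015 59.996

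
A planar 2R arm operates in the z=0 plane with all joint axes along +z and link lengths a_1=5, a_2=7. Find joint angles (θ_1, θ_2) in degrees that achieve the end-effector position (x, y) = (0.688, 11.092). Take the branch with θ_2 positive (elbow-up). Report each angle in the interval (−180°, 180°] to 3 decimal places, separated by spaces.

60.007 44.990

cos θ_2 = (123.5058−5²−7²)/(2·5·7) = 0.7072; θ_2 = 44.9904° (elbow-up)
β = atan2(11.0920,0.6880) = 86.4507°; ψ = atan2(4.9489,9.9506) = 26.4434°
θ_1 = β − ψ = 60.0073°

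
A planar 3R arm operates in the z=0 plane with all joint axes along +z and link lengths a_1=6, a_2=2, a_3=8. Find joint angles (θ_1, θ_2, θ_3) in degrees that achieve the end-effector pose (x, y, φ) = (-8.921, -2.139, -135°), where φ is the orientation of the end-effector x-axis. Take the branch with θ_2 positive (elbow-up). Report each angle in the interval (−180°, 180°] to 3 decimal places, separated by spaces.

wrist centre = target − a_3·(cos φ, sin φ) = (-3.2641, 3.5179)
cos θ_2 = (23.0299−6²−2²)/(2·6·2) = -0.7071; θ_2 = 134.9983° (elbow-up)
β = atan2(3.5179,-3.2641) = 132.8576°; ψ = atan2(1.4143,4.5858) = 17.1396°
θ_1 = β − ψ = 115.7180°
θ_3 = φ − θ_1 − θ_2 = -25.7163° (wrapped to (-180°,180°])

115.718 134.998 -25.716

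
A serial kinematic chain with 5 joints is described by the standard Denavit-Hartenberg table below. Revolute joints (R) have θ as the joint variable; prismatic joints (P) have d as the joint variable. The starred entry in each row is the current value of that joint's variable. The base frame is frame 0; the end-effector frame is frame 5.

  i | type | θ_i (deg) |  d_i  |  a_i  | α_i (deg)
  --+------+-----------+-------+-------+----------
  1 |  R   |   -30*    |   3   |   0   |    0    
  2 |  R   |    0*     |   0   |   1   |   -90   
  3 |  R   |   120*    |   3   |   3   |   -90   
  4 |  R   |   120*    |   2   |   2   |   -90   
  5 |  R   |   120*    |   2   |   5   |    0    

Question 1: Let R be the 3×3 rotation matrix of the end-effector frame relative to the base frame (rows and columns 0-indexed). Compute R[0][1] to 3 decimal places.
End-effector y-axis (col 1 of R) = (-0.1875,0.9743,-0.1250)
R[0][1] = -0.1875

-0.187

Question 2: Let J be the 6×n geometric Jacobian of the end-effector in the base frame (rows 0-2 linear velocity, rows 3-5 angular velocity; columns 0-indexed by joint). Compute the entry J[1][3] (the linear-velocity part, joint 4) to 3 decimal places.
axis z_3 = (-0.7500,0.4330,0.5000); lever o_n−o_3 = (3.1058,-0.1385,0.1184)
cross product → J_v[:, 3] = (0.1205,1.6417,-1.2410)
J_ω[:, 3] = z_3
entry J[1][3] = 1.6417

1.642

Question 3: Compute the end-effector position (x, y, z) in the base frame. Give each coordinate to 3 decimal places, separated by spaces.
after link 1: o_1 = (0.0000, 0.0000, 3.0000)
after link 2: o_2 = (0.8660, -0.5000, 3.0000)
after link 3: o_3 = (1.0670, 2.8481, 0.4019)
after link 4: o_4 = (-0.8660, 1.9641, 2.2679)
after link 5: o_5 = (4.1728, 2.7096, 0.5204)

4.173 2.710 0.520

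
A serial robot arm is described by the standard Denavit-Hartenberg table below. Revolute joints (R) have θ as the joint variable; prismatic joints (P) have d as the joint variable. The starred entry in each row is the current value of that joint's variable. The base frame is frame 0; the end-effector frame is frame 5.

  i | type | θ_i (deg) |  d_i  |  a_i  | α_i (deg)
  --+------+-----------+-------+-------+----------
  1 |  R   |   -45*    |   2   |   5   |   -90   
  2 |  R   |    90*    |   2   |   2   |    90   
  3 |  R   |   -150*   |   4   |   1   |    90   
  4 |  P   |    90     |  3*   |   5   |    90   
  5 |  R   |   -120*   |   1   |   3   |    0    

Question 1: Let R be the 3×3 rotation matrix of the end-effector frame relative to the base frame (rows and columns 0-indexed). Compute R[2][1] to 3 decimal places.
End-effector y-axis (col 1 of R) = (0.3062,-0.9186,-0.2500)
R[2][1] = -0.2500

-0.250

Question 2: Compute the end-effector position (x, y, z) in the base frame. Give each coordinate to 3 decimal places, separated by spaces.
after link 1: o_1 = (3.5355, -3.5355, 2.0000)
after link 2: o_2 = (4.9497, -2.1213, 0.0000)
after link 3: o_3 = (7.4246, -5.3033, 0.8660)
after link 4: o_4 = (12.7973, -7.0017, 2.3660)
after link 5: o_5 = (9.7921, -7.8856, 1.9330)

9.792 -7.886 1.933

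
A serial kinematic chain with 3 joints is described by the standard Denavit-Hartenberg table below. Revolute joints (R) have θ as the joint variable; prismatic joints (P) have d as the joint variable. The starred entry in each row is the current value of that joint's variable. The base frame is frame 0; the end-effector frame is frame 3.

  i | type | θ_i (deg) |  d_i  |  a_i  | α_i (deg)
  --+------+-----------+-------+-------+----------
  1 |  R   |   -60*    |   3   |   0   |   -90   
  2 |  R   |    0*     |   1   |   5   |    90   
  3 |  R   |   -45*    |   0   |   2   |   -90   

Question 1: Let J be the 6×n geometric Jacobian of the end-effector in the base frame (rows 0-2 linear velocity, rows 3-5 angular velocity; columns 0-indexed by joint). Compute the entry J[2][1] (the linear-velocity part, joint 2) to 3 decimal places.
-6.414

axis z_1 = (0.8660,0.5000,0.0000); lever o_n−o_1 = (2.8484,-5.7620,0.0000)
cross product → J_v[:, 1] = (0.0000,0.0000,-6.4142)
J_ω[:, 1] = z_1
entry J[2][1] = -6.4142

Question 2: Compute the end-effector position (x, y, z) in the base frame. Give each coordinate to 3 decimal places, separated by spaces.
after link 1: o_1 = (0.0000, 0.0000, 3.0000)
after link 2: o_2 = (3.3660, -3.8301, 3.0000)
after link 3: o_3 = (2.8484, -5.7620, 3.0000)

2.848 -5.762 3.000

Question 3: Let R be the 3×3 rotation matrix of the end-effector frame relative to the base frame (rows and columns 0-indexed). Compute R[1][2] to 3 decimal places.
-0.259

End-effector z-axis (col 2 of R) = (0.9659,-0.2588,0.0000)
R[1][2] = -0.2588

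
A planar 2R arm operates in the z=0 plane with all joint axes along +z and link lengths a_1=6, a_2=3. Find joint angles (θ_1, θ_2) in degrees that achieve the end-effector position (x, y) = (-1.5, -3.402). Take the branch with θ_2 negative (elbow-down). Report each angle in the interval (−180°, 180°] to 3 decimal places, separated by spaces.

cos θ_2 = (13.8236−6²−3²)/(2·6·3) = -0.8660; θ_2 = -149.9983° (elbow-down)
β = atan2(-3.4020,-1.5000) = -113.7935°; ψ = atan2(-1.5001,3.4020) = -23.7948°
θ_1 = β − ψ = -89.9987°

-89.999 -149.998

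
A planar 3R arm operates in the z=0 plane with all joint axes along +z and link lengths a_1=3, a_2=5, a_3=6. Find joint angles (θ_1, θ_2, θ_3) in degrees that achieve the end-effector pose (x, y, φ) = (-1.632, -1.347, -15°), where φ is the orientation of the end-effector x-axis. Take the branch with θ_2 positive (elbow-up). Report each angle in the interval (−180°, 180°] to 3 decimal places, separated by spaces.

wrist centre = target − a_3·(cos φ, sin φ) = (-7.4276, 0.2059)
cos θ_2 = (55.2110−3²−5²)/(2·3·5) = 0.7070; θ_2 = 45.0060° (elbow-up)
β = atan2(0.2059,-7.4276) = 178.4120°; ψ = atan2(3.5359,6.5352) = 28.4160°
θ_1 = β − ψ = 149.9960°
θ_3 = φ − θ_1 − θ_2 = 149.9980° (wrapped to (-180°,180°])

149.996 45.006 149.998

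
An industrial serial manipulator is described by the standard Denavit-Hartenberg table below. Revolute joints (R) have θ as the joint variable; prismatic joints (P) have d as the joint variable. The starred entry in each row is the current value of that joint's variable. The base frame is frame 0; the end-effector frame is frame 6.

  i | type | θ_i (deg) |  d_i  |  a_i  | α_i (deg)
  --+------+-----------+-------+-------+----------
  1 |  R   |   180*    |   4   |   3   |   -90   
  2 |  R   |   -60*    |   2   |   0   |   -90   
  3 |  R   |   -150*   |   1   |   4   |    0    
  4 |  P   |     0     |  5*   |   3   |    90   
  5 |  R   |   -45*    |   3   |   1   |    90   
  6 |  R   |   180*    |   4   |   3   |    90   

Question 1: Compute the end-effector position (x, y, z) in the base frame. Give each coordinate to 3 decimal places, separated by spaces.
after link 1: o_1 = (-3.0000, 0.0000, 4.0000)
after link 2: o_2 = (-3.0000, -2.0000, 4.0000)
after link 3: o_3 = (-2.1340, -4.0000, 0.5000)
after link 4: o_4 = (-5.1651, -5.5000, -4.2500)
after link 5: o_5 = (-3.4965, -3.2555, -5.7258)
after link 6: o_6 = (-5.0274, -0.7806, -1.6600)

-5.027 -0.781 -1.660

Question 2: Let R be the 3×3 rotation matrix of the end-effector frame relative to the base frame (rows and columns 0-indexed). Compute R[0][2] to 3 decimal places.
0.250

End-effector z-axis (col 2 of R) = (0.2500,0.8660,-0.4330)
R[0][2] = 0.2500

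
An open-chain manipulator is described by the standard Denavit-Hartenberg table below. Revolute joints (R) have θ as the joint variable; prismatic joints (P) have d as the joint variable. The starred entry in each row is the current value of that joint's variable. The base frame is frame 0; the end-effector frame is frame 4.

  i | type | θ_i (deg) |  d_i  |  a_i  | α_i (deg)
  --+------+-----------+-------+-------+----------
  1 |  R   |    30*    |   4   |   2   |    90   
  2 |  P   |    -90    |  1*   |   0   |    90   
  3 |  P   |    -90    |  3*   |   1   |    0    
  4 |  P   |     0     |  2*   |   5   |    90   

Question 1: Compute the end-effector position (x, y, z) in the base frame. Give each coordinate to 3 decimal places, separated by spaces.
-5.098 2.830 4.000

after link 1: o_1 = (1.7321, 1.0000, 4.0000)
after link 2: o_2 = (2.2321, 0.1340, 4.0000)
after link 3: o_3 = (-0.8660, -0.5000, 4.0000)
after link 4: o_4 = (-5.0981, 2.8301, 4.0000)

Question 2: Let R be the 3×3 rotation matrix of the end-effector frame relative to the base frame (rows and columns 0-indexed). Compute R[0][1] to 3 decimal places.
-0.866

End-effector y-axis (col 1 of R) = (-0.8660,-0.5000,-0.0000)
R[0][1] = -0.8660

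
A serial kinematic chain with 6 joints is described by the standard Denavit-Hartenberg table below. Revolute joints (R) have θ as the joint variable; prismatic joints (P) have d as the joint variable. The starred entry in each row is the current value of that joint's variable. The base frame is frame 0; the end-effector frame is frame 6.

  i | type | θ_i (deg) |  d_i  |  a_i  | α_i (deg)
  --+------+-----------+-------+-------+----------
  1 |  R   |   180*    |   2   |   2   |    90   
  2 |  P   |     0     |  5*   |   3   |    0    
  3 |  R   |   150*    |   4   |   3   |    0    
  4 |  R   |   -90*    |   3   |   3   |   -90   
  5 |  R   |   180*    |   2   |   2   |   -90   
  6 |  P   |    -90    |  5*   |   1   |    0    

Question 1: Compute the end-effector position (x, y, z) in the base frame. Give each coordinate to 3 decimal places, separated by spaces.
-0.304 17.000 5.866

after link 1: o_1 = (-2.0000, 0.0000, 2.0000)
after link 2: o_2 = (-5.0000, 5.0000, 2.0000)
after link 3: o_3 = (-2.4019, 9.0000, 3.5000)
after link 4: o_4 = (-3.9019, 12.0000, 6.0981)
after link 5: o_5 = (-1.1699, 12.0000, 5.3660)
after link 6: o_6 = (-0.3038, 17.0000, 5.8660)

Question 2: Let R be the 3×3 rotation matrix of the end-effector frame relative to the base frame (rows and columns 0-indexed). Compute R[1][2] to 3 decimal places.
End-effector z-axis (col 2 of R) = (0.0000,1.0000,-0.0000)
R[1][2] = 1.0000

1.000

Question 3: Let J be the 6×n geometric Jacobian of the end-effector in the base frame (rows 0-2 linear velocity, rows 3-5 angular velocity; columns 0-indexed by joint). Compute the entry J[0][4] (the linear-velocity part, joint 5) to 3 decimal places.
axis z_4 = (0.8660,-0.0000,0.5000); lever o_n−o_4 = (3.5981,5.0000,-0.2321)
cross product → J_v[:, 4] = (-2.5000,2.0000,4.3301)
J_ω[:, 4] = z_4
entry J[0][4] = -2.5000

-2.500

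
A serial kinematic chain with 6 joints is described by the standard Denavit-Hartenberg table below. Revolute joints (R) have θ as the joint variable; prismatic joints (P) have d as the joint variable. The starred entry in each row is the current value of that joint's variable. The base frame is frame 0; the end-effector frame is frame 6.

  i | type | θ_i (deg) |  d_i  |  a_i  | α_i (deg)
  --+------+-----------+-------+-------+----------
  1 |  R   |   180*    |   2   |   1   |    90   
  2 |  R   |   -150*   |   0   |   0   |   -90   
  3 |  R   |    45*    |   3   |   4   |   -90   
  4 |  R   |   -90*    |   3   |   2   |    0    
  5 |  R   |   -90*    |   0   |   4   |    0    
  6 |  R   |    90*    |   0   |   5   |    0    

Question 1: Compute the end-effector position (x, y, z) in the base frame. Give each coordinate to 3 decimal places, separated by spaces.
-7.837 -2.121 -5.600

after link 1: o_1 = (-1.0000, 0.0000, 2.0000)
after link 2: o_2 = (-1.0000, 0.0000, 2.0000)
after link 3: o_3 = (-0.0505, -2.8284, -2.0123)
after link 4: o_4 = (-2.8876, -4.9497, -2.6837)
after link 5: o_5 = (-5.3371, -2.1213, -1.2695)
after link 6: o_6 = (-7.8371, -2.1213, -5.5996)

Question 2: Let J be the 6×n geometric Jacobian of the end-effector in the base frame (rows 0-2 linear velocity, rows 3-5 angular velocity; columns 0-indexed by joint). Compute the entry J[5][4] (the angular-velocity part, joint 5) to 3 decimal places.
axis z_4 = (-0.6124,-0.7071,0.3536); lever o_n−o_4 = (-4.9495,2.8284,-2.9159)
cross product → J_v[:, 4] = (1.0619,-3.5355,-5.2319)
J_ω[:, 4] = z_4
entry J[5][4] = 0.3536

0.354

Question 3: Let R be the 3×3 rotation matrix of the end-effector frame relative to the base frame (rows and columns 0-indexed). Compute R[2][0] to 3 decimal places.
End-effector x-axis (col 0 of R) = (-0.5000,0.0000,-0.8660)
R[2][0] = -0.8660

-0.866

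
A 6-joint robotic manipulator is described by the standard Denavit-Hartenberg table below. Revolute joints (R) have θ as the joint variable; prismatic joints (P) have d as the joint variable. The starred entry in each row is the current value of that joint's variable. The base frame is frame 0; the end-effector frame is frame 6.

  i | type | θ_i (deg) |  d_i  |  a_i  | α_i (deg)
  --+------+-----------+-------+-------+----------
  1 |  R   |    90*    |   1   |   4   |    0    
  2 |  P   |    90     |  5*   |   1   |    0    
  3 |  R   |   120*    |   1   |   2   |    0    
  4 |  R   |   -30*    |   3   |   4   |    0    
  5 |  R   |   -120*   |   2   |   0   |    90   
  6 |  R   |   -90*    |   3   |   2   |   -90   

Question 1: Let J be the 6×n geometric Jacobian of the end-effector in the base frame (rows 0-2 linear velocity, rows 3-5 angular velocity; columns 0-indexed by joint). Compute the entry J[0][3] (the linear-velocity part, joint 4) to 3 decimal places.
1.402

axis z_3 = (0.0000,0.0000,1.0000); lever o_n−o_3 = (1.5000,-1.4019,3.0000)
cross product → J_v[:, 3] = (1.4019,1.5000,-0.0000)
J_ω[:, 3] = z_3
entry J[0][3] = 1.4019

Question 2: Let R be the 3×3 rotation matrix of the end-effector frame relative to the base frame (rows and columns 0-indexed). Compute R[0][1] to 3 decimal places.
-0.500

End-effector y-axis (col 1 of R) = (-0.5000,-0.8660,-0.0000)
R[0][1] = -0.5000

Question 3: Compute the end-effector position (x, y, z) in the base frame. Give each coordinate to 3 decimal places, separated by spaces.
1.500 0.866 10.000

after link 1: o_1 = (0.0000, 4.0000, 1.0000)
after link 2: o_2 = (-1.0000, 4.0000, 6.0000)
after link 3: o_3 = (-0.0000, 2.2679, 7.0000)
after link 4: o_4 = (-0.0000, -1.7321, 10.0000)
after link 5: o_5 = (-0.0000, -1.7321, 12.0000)
after link 6: o_6 = (1.5000, 0.8660, 10.0000)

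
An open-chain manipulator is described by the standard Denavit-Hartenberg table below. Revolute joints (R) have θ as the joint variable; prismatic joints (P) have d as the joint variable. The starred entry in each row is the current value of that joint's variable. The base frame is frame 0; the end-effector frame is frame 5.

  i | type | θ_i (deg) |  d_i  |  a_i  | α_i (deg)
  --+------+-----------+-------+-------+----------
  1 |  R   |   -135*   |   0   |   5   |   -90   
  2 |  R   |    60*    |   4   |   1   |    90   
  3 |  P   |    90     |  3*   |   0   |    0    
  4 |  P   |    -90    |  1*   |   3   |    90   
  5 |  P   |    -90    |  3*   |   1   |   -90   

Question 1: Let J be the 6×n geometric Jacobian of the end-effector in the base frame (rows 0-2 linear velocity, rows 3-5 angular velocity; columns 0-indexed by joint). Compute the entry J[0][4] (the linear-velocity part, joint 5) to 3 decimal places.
prismatic axis z_4 = (-0.7071,0.7071,0.0000)
J_v[:, 4] = z_4; J_ω[:, 4] = (0,0,0)
entry J[0][4] = -0.7071

-0.707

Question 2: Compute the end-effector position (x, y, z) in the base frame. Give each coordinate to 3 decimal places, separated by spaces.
-6.080 -7.494 -1.964

after link 1: o_1 = (-3.5355, -3.5355, 0.0000)
after link 2: o_2 = (-1.0607, -6.7175, -0.8660)
after link 3: o_3 = (-2.8978, -8.5546, 0.6340)
after link 4: o_4 = (-4.5708, -10.2277, -1.4641)
after link 5: o_5 = (-6.0798, -7.4940, -1.9641)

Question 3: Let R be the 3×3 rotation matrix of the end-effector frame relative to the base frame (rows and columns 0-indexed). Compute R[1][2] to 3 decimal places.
-0.354

End-effector z-axis (col 2 of R) = (-0.3536,-0.3536,-0.8660)
R[1][2] = -0.3536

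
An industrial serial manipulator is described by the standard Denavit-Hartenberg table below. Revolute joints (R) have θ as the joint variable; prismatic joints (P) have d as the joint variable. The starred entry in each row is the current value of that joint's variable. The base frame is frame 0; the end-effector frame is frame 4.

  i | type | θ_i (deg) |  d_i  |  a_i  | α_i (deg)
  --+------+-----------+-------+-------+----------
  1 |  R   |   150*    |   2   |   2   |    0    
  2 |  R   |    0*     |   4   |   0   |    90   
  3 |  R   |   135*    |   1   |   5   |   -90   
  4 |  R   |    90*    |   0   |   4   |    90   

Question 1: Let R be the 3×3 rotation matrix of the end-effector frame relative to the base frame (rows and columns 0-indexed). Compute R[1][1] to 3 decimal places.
-0.354

End-effector y-axis (col 1 of R) = (0.6124,-0.3536,-0.7071)
R[1][1] = -0.3536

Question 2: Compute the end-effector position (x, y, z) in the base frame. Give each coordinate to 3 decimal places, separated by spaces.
-0.170 -3.366 9.536

after link 1: o_1 = (-1.7321, 1.0000, 2.0000)
after link 2: o_2 = (-1.7321, 1.0000, 6.0000)
after link 3: o_3 = (1.8298, 0.0983, 9.5355)
after link 4: o_4 = (-0.1702, -3.3658, 9.5355)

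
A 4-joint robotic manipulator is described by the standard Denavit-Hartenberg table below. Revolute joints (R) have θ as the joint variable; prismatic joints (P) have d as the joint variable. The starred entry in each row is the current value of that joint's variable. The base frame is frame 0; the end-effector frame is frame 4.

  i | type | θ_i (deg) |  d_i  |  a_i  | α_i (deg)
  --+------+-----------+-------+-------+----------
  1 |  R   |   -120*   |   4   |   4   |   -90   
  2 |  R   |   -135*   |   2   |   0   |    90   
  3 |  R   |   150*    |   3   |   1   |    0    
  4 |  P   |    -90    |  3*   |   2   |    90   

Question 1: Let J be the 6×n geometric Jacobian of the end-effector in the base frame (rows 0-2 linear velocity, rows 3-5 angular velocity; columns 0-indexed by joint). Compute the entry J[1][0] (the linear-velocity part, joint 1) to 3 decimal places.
3.834

axis z_0 = ẑ; lever o_n−o_0 = (3.8338,-1.8239,-0.1479)
cross product → J_v[:, 0] = (1.8239,3.8338,-0.0000)
J_ω[:, 0] = z_0
entry J[1][0] = 3.8338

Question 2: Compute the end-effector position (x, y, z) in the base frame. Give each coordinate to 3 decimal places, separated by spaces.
3.834 -1.824 -0.148

after link 1: o_1 = (-2.0000, -3.4641, 4.0000)
after link 2: o_2 = (-0.2679, -4.4641, 4.0000)
after link 3: o_3 = (0.9195, -3.4073, 1.2663)
after link 4: o_4 = (3.8338, -1.8239, -0.1479)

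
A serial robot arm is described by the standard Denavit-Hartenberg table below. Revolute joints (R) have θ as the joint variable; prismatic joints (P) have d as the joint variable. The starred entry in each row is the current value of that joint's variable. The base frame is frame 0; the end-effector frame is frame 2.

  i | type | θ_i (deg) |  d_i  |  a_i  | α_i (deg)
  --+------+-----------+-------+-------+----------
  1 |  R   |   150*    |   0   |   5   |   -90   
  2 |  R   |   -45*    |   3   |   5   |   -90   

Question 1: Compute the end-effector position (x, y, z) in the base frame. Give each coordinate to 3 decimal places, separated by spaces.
-8.892 1.670 3.536

after link 1: o_1 = (-4.3301, 2.5000, 0.0000)
after link 2: o_2 = (-8.8920, 1.6697, 3.5355)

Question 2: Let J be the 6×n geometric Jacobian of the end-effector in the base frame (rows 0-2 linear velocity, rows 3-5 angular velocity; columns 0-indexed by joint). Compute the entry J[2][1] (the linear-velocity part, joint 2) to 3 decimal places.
axis z_1 = (-0.5000,-0.8660,0.0000); lever o_n−o_1 = (-4.5619,-0.8303,3.5355)
cross product → J_v[:, 1] = (-3.0619,1.7678,-3.5355)
J_ω[:, 1] = z_1
entry J[2][1] = -3.5355

-3.536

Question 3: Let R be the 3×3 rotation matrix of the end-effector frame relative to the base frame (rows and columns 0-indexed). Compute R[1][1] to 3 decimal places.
End-effector y-axis (col 1 of R) = (0.5000,0.8660,-0.0000)
R[1][1] = 0.8660

0.866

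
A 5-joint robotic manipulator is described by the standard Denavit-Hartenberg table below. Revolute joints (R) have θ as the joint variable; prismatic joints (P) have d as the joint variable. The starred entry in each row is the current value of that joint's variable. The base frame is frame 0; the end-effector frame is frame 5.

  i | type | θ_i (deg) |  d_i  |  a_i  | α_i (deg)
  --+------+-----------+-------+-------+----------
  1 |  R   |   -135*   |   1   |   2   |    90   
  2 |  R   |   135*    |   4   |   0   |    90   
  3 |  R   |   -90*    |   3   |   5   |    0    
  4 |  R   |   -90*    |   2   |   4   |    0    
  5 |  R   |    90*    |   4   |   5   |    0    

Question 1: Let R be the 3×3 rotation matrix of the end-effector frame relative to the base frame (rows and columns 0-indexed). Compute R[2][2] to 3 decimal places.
End-effector z-axis (col 2 of R) = (-0.5000,-0.5000,0.7071)
R[2][2] = 0.7071

0.707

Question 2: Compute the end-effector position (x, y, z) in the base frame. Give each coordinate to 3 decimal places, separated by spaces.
-3.672 -12.157 4.536

after link 1: o_1 = (-1.4142, -1.4142, 1.0000)
after link 2: o_2 = (-4.2426, 1.4142, 1.0000)
after link 3: o_3 = (-2.2071, -3.6213, 3.1213)
after link 4: o_4 = (-5.2071, -6.6213, 1.7071)
after link 5: o_5 = (-3.6716, -12.1569, 4.5355)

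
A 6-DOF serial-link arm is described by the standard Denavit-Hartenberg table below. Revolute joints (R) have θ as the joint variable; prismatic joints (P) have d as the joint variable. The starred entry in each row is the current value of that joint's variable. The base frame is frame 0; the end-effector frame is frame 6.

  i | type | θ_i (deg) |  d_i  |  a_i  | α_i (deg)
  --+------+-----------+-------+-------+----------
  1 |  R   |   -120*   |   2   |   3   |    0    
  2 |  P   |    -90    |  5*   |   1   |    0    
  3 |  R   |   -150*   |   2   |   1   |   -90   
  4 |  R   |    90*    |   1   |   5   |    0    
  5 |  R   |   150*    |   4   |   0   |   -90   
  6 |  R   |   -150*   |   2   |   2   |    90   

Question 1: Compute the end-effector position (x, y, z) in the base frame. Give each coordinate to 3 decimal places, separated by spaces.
1.232 3.902 3.500

after link 1: o_1 = (-1.5000, -2.5981, 2.0000)
after link 2: o_2 = (-2.3660, -2.0981, 7.0000)
after link 3: o_3 = (-1.3660, -2.0981, 9.0000)
after link 4: o_4 = (-1.3660, -1.0981, 4.0000)
after link 5: o_5 = (-1.3660, 2.9019, 4.0000)
after link 6: o_6 = (1.2321, 3.9019, 3.5000)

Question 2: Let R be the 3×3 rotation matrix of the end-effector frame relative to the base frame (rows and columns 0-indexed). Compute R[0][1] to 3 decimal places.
End-effector y-axis (col 1 of R) = (0.8660,0.0000,0.5000)
R[0][1] = 0.8660

0.866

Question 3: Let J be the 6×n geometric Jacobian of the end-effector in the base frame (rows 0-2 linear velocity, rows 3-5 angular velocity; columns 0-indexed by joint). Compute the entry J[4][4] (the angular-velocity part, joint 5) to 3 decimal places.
1.000

axis z_4 = (-0.0000,1.0000,0.0000); lever o_n−o_4 = (2.5981,5.0000,-0.5000)
cross product → J_v[:, 4] = (-0.5000,0.0000,-2.5981)
J_ω[:, 4] = z_4
entry J[4][4] = 1.0000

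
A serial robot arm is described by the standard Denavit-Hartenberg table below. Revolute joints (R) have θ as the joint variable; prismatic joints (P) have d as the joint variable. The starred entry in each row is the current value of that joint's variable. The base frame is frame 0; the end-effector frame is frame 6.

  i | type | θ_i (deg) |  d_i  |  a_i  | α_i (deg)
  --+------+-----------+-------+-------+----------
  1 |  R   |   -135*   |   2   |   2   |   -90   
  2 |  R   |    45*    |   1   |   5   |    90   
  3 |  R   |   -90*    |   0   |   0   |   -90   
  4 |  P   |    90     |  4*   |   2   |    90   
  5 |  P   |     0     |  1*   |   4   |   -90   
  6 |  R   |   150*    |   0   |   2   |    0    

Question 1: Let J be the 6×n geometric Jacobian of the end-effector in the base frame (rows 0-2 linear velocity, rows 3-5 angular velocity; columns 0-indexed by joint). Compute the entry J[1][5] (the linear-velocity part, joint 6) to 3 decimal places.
axis z_5 = (-0.5000,-0.5000,-0.7071); lever o_n−o_5 = (-0.1589,-1.5731,1.2247)
cross product → J_v[:, 5] = (-1.7247,0.7247,0.7071)
J_ω[:, 5] = z_5
entry J[1][5] = 0.7247

0.725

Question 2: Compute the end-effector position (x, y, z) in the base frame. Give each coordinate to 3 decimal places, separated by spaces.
-3.073 -4.487 -7.382

after link 1: o_1 = (-1.4142, -1.4142, 2.0000)
after link 2: o_2 = (-3.2071, -4.6213, -1.5355)
after link 3: o_3 = (-3.2071, -4.6213, -1.5355)
after link 4: o_4 = (-4.2071, -5.6213, -5.7782)
after link 5: o_5 = (-2.9142, -2.9142, -8.6066)
after link 6: o_6 = (-3.0731, -4.4873, -7.3819)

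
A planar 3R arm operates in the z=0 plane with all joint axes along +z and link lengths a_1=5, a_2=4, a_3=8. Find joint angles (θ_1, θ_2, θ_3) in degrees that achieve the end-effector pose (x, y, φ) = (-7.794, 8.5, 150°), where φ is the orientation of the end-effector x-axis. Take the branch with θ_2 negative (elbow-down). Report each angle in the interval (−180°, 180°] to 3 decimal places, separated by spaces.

149.997 -120.001 120.003

wrist centre = target − a_3·(cos φ, sin φ) = (-0.8658, 4.5000)
cos θ_2 = (20.9996−5²−4²)/(2·5·4) = -0.5000; θ_2 = -120.0007° (elbow-down)
β = atan2(4.5000,-0.8658) = 100.8906°; ψ = atan2(-3.4641,3.0000) = -49.1068°
θ_1 = β − ψ = 149.9974°
θ_3 = φ − θ_1 − θ_2 = 120.0033° (wrapped to (-180°,180°])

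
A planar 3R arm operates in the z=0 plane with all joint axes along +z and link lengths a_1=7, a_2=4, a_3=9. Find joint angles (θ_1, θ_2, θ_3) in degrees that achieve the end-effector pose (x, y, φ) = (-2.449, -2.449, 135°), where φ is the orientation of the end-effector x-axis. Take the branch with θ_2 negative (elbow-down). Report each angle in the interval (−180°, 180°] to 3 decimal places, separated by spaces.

wrist centre = target − a_3·(cos φ, sin φ) = (3.9150, -8.8130)
cos θ_2 = (92.9952−7²−4²)/(2·7·4) = 0.4999; θ_2 = -60.0057° (elbow-down)
β = atan2(-8.8130,3.9150) = -66.0479°; ψ = atan2(-3.4643,8.9997) = -21.0536°
θ_1 = β − ψ = -44.9943°
θ_3 = φ − θ_1 − θ_2 = -120.0000° (wrapped to (-180°,180°])

-44.994 -60.006 -120.000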